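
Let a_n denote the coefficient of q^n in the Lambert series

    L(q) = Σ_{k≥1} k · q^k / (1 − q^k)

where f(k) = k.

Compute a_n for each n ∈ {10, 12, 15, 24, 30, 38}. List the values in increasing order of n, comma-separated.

18, 28, 24, 60, 72, 60

q^10  k|10↦f(k): 10:10 5:5 2:2 1:1  a_10=18
n=12: 12·1 6·2 4·3 3·4 2·6 1·12  f→[12+6+4+3+2+1]=28
d|15:{15,5,3,1}  Σf=15+5+3+1=24
[q^24] f(1)=1,f(2)=2,f(3)=3,f(4)=4,f(6)=6,f(8)=8,f(12)=12,f(24)=24 ⇒ 60
q^30  k|30↦f(k): 30:30 15:15 10:10 6:6 5:5 3:3 2:2 1:1  a_30=72
d|38:{1,2,19,38}  Σf=1+2+19+38=60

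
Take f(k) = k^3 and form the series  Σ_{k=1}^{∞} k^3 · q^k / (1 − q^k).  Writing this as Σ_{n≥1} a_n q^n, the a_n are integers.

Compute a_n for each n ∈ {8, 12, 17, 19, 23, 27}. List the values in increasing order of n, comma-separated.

585, 2044, 4914, 6860, 12168, 20440

d|8:{8,4,2,1}  Σf=512+64+8+1=585
n=12: 12·1 6·2 4·3 3·4 2·6 1·12  f→[1728+216+64+27+8+1]=2044
[q^17] f(1)=1,f(17)=4913 ⇒ 4914
q^19  k|19↦f(k): 1:1 19:6859  a_19=6860
n=23: 23·1 1·23  f→[12167+1]=12168
q^27  k|27↦f(k): 27:19683 9:729 3:27 1:1  a_27=20440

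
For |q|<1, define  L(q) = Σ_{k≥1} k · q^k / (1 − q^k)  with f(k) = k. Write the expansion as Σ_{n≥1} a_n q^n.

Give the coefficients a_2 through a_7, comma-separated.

q^2  k|2↦f(k): 1:1 2:2  a_2=3
n=3: 3·1 1·3  f→[3+1]=4
n=4: 4·1 2·2 1·4  f→[4+2+1]=7
[q^5] f(1)=1,f(5)=5 ⇒ 6
d|6:{6,3,2,1}  Σf=6+3+2+1=12
n=7: 7·1 1·7  f→[7+1]=8

3, 4, 7, 6, 12, 8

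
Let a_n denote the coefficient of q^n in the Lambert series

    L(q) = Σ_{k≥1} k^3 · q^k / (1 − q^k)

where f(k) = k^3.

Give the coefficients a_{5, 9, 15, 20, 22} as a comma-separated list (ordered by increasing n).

q^5  k|5↦f(k): 1:1 5:125  a_5=126
[q^9] f(9)=729,f(3)=27,f(1)=1 ⇒ 757
d|15:{15,5,3,1}  Σf=3375+125+27+1=3528
d|20:{20,10,5,4,2,1}  Σf=8000+1000+125+64+8+1=9198
d|22:{1,2,11,22}  Σf=1+8+1331+10648=11988

126, 757, 3528, 9198, 11988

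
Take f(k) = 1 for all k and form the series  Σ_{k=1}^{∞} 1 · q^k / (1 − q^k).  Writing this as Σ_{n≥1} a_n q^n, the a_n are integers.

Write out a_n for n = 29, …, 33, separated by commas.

[q^29] f(1)=1,f(29)=1 ⇒ 2
n=30: 30·1 15·2 10·3 6·5 5·6 3·10 2·15 1·30  f→[1+1+1+1+1+1+1+1]=8
d|31:{31,1}  Σf=1+1=2
n=32: 1·32 2·16 4·8 8·4 16·2 32·1  f→[1+1+1+1+1+1]=6
q^33  k|33↦f(k): 1:1 3:1 11:1 33:1  a_33=4

2, 8, 2, 6, 4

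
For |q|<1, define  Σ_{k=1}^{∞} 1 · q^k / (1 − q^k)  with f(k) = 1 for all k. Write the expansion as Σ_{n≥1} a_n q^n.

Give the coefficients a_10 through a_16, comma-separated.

4, 2, 6, 2, 4, 4, 5

d|10:{1,2,5,10}  Σf=1+1+1+1=4
q^11  k|11↦f(k): 1:1 11:1  a_11=2
d|12:{1,2,3,4,6,12}  Σf=1+1+1+1+1+1=6
q^13  k|13↦f(k): 13:1 1:1  a_13=2
[q^14] f(1)=1,f(2)=1,f(7)=1,f(14)=1 ⇒ 4
[q^15] f(1)=1,f(3)=1,f(5)=1,f(15)=1 ⇒ 4
n=16: 16·1 8·2 4·4 2·8 1·16  f→[1+1+1+1+1]=5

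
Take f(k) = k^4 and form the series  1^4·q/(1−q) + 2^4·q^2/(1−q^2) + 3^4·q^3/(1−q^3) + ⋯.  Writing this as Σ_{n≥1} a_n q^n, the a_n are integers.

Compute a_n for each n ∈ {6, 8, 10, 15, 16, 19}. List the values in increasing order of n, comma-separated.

1394, 4369, 10642, 51332, 69905, 130322

[q^6] f(6)=1296,f(3)=81,f(2)=16,f(1)=1 ⇒ 1394
[q^8] f(8)=4096,f(4)=256,f(2)=16,f(1)=1 ⇒ 4369
d|10:{1,2,5,10}  Σf=1+16+625+10000=10642
[q^15] f(15)=50625,f(5)=625,f(3)=81,f(1)=1 ⇒ 51332
[q^16] f(16)=65536,f(8)=4096,f(4)=256,f(2)=16,f(1)=1 ⇒ 69905
[q^19] f(1)=1,f(19)=130321 ⇒ 130322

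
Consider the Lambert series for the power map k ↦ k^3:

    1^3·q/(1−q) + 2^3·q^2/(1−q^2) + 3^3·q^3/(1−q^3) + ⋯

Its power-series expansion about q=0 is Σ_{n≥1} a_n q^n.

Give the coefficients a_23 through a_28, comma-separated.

12168, 16380, 15751, 19782, 20440, 25112

d|23:{1,23}  Σf=1+12167=12168
[q^24] f(1)=1,f(2)=8,f(3)=27,f(4)=64,f(6)=216,f(8)=512,f(12)=1728,f(24)=13824 ⇒ 16380
n=25: 1·25 5·5 25·1  f→[1+125+15625]=15751
q^26  k|26↦f(k): 26:17576 13:2197 2:8 1:1  a_26=19782
n=27: 27·1 9·3 3·9 1·27  f→[19683+729+27+1]=20440
d|28:{28,14,7,4,2,1}  Σf=21952+2744+343+64+8+1=25112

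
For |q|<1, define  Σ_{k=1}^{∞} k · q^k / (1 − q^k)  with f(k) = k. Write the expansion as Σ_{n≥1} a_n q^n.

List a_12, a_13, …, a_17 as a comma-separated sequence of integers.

28, 14, 24, 24, 31, 18

n=12: 1·12 2·6 3·4 4·3 6·2 12·1  f→[1+2+3+4+6+12]=28
n=13: 1·13 13·1  f→[1+13]=14
[q^14] f(14)=14,f(7)=7,f(2)=2,f(1)=1 ⇒ 24
d|15:{1,3,5,15}  Σf=1+3+5+15=24
[q^16] f(16)=16,f(8)=8,f(4)=4,f(2)=2,f(1)=1 ⇒ 31
[q^17] f(1)=1,f(17)=17 ⇒ 18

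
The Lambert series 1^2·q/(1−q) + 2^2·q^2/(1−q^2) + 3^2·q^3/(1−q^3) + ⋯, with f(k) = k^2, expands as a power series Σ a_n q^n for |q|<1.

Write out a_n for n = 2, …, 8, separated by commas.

n=2: 1·2 2·1  f→[1+4]=5
q^3  k|3↦f(k): 3:9 1:1  a_3=10
n=4: 1·4 2·2 4·1  f→[1+4+16]=21
d|5:{1,5}  Σf=1+25=26
n=6: 1·6 2·3 3·2 6·1  f→[1+4+9+36]=50
d|7:{7,1}  Σf=49+1=50
q^8  k|8↦f(k): 1:1 2:4 4:16 8:64  a_8=85

5, 10, 21, 26, 50, 50, 85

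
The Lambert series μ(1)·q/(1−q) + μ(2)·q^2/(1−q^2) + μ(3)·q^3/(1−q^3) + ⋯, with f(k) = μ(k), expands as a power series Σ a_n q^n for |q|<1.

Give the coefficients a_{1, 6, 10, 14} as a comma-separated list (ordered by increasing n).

n=1: 1·1  μ→[1]=1
[q^6] μ(1)=1,μ(2)=-1,μ(3)=-1,μ(6)=1 ⇒ 0
n=10: 10·1 5·2 2·5 1·10  μ→[1+(-1)+(-1)+1]=0
d|14:{1,2,7,14}  Σμ=1+(-1)+(-1)+1=0

1, 0, 0, 0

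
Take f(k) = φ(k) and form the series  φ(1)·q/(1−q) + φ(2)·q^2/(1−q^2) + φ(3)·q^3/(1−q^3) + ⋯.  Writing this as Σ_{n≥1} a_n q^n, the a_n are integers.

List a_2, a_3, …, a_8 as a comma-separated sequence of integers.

d|2:{2,1}  Σφ=1+1=2
[q^3] φ(1)=1,φ(3)=2 ⇒ 3
[q^4] φ(1)=1,φ(2)=1,φ(4)=2 ⇒ 4
q^5  k|5↦φ(k): 5:4 1:1  a_5=5
n=6: 6·1 3·2 2·3 1·6  φ→[2+2+1+1]=6
q^7  k|7↦φ(k): 1:1 7:6  a_7=7
n=8: 8·1 4·2 2·4 1·8  φ→[4+2+1+1]=8

2, 3, 4, 5, 6, 7, 8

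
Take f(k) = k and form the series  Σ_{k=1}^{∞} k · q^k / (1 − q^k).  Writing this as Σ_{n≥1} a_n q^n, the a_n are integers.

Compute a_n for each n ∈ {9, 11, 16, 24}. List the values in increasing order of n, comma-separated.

d|9:{9,3,1}  Σf=9+3+1=13
q^11  k|11↦f(k): 1:1 11:11  a_11=12
[q^16] f(16)=16,f(8)=8,f(4)=4,f(2)=2,f(1)=1 ⇒ 31
d|24:{24,12,8,6,4,3,2,1}  Σf=24+12+8+6+4+3+2+1=60

13, 12, 31, 60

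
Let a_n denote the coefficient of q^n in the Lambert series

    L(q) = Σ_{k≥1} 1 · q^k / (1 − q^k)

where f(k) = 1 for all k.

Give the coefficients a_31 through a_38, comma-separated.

2, 6, 4, 4, 4, 9, 2, 4

q^31  k|31↦f(k): 1:1 31:1  a_31=2
q^32  k|32↦f(k): 32:1 16:1 8:1 4:1 2:1 1:1  a_32=6
[q^33] f(1)=1,f(3)=1,f(11)=1,f(33)=1 ⇒ 4
n=34: 1·34 2·17 17·2 34·1  f→[1+1+1+1]=4
[q^35] f(35)=1,f(7)=1,f(5)=1,f(1)=1 ⇒ 4
d|36:{36,18,12,9,6,4,3,2,1}  Σf=1+1+1+1+1+1+1+1+1=9
[q^37] f(37)=1,f(1)=1 ⇒ 2
d|38:{1,2,19,38}  Σf=1+1+1+1=4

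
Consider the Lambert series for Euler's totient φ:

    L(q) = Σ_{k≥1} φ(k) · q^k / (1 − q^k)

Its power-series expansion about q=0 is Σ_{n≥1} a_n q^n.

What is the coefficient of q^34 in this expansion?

q^34  k|34↦φ(k): 34:16 17:16 2:1 1:1  a_34=34

a_34 = 34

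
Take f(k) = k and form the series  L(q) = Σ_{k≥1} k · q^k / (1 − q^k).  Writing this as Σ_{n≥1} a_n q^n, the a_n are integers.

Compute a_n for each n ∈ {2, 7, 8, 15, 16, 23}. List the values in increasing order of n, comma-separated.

[q^2] f(1)=1,f(2)=2 ⇒ 3
d|7:{7,1}  Σf=7+1=8
n=8: 8·1 4·2 2·4 1·8  f→[8+4+2+1]=15
[q^15] f(1)=1,f(3)=3,f(5)=5,f(15)=15 ⇒ 24
d|16:{16,8,4,2,1}  Σf=16+8+4+2+1=31
q^23  k|23↦f(k): 23:23 1:1  a_23=24

3, 8, 15, 24, 31, 24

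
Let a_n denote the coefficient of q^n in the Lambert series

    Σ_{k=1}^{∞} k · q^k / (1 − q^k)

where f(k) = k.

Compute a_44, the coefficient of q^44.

a_44 = 84

[q^44] f(1)=1,f(2)=2,f(4)=4,f(11)=11,f(22)=22,f(44)=44 ⇒ 84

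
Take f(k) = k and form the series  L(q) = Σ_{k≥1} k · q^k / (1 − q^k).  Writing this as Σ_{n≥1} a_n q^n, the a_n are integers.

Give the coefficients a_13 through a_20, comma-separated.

d|13:{1,13}  Σf=1+13=14
[q^14] f(14)=14,f(7)=7,f(2)=2,f(1)=1 ⇒ 24
[q^15] f(1)=1,f(3)=3,f(5)=5,f(15)=15 ⇒ 24
q^16  k|16↦f(k): 16:16 8:8 4:4 2:2 1:1  a_16=31
n=17: 1·17 17·1  f→[1+17]=18
[q^18] f(18)=18,f(9)=9,f(6)=6,f(3)=3,f(2)=2,f(1)=1 ⇒ 39
[q^19] f(19)=19,f(1)=1 ⇒ 20
q^20  k|20↦f(k): 20:20 10:10 5:5 4:4 2:2 1:1  a_20=42

14, 24, 24, 31, 18, 39, 20, 42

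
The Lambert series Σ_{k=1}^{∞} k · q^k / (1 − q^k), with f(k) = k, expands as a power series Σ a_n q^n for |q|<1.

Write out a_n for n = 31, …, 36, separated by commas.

d|31:{31,1}  Σf=31+1=32
[q^32] f(32)=32,f(16)=16,f(8)=8,f(4)=4,f(2)=2,f(1)=1 ⇒ 63
n=33: 1·33 3·11 11·3 33·1  f→[1+3+11+33]=48
n=34: 1·34 2·17 17·2 34·1  f→[1+2+17+34]=54
n=35: 1·35 5·7 7·5 35·1  f→[1+5+7+35]=48
q^36  k|36↦f(k): 1:1 2:2 3:3 4:4 6:6 9:9 12:12 18:18 36:36  a_36=91

32, 63, 48, 54, 48, 91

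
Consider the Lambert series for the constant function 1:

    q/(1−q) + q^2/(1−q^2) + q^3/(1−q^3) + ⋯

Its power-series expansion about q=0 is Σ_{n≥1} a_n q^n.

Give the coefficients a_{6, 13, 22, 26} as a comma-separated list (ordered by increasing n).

4, 2, 4, 4

n=6: 1·6 2·3 3·2 6·1  f→[1+1+1+1]=4
[q^13] f(1)=1,f(13)=1 ⇒ 2
q^22  k|22↦f(k): 1:1 2:1 11:1 22:1  a_22=4
[q^26] f(1)=1,f(2)=1,f(13)=1,f(26)=1 ⇒ 4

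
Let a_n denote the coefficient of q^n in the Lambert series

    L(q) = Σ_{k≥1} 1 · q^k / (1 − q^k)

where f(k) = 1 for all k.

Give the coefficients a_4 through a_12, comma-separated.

3, 2, 4, 2, 4, 3, 4, 2, 6

[q^4] f(1)=1,f(2)=1,f(4)=1 ⇒ 3
q^5  k|5↦f(k): 5:1 1:1  a_5=2
d|6:{6,3,2,1}  Σf=1+1+1+1=4
q^7  k|7↦f(k): 1:1 7:1  a_7=2
d|8:{8,4,2,1}  Σf=1+1+1+1=4
[q^9] f(1)=1,f(3)=1,f(9)=1 ⇒ 3
q^10  k|10↦f(k): 10:1 5:1 2:1 1:1  a_10=4
q^11  k|11↦f(k): 1:1 11:1  a_11=2
[q^12] f(12)=1,f(6)=1,f(4)=1,f(3)=1,f(2)=1,f(1)=1 ⇒ 6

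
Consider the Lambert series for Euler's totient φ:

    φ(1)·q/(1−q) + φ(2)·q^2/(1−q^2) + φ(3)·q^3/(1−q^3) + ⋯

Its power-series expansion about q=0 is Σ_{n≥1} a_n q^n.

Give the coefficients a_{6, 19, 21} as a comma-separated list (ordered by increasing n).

n=6: 6·1 3·2 2·3 1·6  φ→[2+2+1+1]=6
q^19  k|19↦φ(k): 1:1 19:18  a_19=19
d|21:{1,3,7,21}  Σφ=1+2+6+12=21

6, 19, 21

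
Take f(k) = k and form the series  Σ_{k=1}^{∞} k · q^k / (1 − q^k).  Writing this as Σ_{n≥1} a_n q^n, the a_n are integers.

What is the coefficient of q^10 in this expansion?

a_10 = 18

[q^10] f(1)=1,f(2)=2,f(5)=5,f(10)=10 ⇒ 18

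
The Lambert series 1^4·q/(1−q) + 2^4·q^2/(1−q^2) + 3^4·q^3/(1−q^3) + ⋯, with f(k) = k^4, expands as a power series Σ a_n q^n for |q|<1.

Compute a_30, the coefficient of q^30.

n=30: 1·30 2·15 3·10 5·6 6·5 10·3 15·2 30·1  f→[1+16+81+625+1296+10000+50625+810000]=872644

a_30 = 872644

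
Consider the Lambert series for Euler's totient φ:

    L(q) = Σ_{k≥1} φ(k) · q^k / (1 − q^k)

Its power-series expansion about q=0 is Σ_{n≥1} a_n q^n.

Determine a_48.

n=48: 1·48 2·24 3·16 4·12 6·8 8·6 12·4 16·3 24·2 48·1  φ→[1+1+2+2+2+4+4+8+8+16]=48

a_48 = 48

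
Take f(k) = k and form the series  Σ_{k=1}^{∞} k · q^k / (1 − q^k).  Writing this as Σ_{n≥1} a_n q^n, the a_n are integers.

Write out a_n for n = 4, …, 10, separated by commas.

7, 6, 12, 8, 15, 13, 18

d|4:{4,2,1}  Σf=4+2+1=7
[q^5] f(1)=1,f(5)=5 ⇒ 6
q^6  k|6↦f(k): 1:1 2:2 3:3 6:6  a_6=12
n=7: 7·1 1·7  f→[7+1]=8
[q^8] f(8)=8,f(4)=4,f(2)=2,f(1)=1 ⇒ 15
n=9: 1·9 3·3 9·1  f→[1+3+9]=13
d|10:{10,5,2,1}  Σf=10+5+2+1=18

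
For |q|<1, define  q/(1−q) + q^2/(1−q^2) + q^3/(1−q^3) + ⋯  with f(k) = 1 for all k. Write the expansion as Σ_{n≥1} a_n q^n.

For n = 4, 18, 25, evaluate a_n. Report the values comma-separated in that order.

3, 6, 3

n=4: 4·1 2·2 1·4  f→[1+1+1]=3
q^18  k|18↦f(k): 1:1 2:1 3:1 6:1 9:1 18:1  a_18=6
[q^25] f(1)=1,f(5)=1,f(25)=1 ⇒ 3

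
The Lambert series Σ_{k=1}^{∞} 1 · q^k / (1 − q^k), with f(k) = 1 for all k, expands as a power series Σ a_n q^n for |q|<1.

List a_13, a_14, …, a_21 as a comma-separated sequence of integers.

q^13  k|13↦f(k): 13:1 1:1  a_13=2
n=14: 1·14 2·7 7·2 14·1  f→[1+1+1+1]=4
d|15:{15,5,3,1}  Σf=1+1+1+1=4
q^16  k|16↦f(k): 16:1 8:1 4:1 2:1 1:1  a_16=5
[q^17] f(1)=1,f(17)=1 ⇒ 2
q^18  k|18↦f(k): 1:1 2:1 3:1 6:1 9:1 18:1  a_18=6
n=19: 19·1 1·19  f→[1+1]=2
n=20: 1·20 2·10 4·5 5·4 10·2 20·1  f→[1+1+1+1+1+1]=6
[q^21] f(21)=1,f(7)=1,f(3)=1,f(1)=1 ⇒ 4

2, 4, 4, 5, 2, 6, 2, 6, 4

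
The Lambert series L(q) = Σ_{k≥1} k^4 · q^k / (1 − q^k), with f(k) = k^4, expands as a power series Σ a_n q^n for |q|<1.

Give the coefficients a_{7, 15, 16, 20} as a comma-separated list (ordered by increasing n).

2402, 51332, 69905, 170898

q^7  k|7↦f(k): 7:2401 1:1  a_7=2402
[q^15] f(15)=50625,f(5)=625,f(3)=81,f(1)=1 ⇒ 51332
n=16: 1·16 2·8 4·4 8·2 16·1  f→[1+16+256+4096+65536]=69905
n=20: 20·1 10·2 5·4 4·5 2·10 1·20  f→[160000+10000+625+256+16+1]=170898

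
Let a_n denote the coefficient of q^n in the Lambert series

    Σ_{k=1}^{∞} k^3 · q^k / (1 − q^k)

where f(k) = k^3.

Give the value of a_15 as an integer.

a_15 = 3528

[q^15] f(15)=3375,f(5)=125,f(3)=27,f(1)=1 ⇒ 3528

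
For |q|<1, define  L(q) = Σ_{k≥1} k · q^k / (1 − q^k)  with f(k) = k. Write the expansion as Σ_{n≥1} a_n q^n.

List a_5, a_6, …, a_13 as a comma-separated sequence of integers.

[q^5] f(5)=5,f(1)=1 ⇒ 6
n=6: 6·1 3·2 2·3 1·6  f→[6+3+2+1]=12
n=7: 1·7 7·1  f→[1+7]=8
[q^8] f(8)=8,f(4)=4,f(2)=2,f(1)=1 ⇒ 15
n=9: 1·9 3·3 9·1  f→[1+3+9]=13
n=10: 1·10 2·5 5·2 10·1  f→[1+2+5+10]=18
n=11: 1·11 11·1  f→[1+11]=12
d|12:{12,6,4,3,2,1}  Σf=12+6+4+3+2+1=28
q^13  k|13↦f(k): 1:1 13:13  a_13=14

6, 12, 8, 15, 13, 18, 12, 28, 14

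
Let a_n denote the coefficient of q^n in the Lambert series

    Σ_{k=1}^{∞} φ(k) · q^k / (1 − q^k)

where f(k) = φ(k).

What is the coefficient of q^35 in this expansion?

d|35:{1,5,7,35}  Σφ=1+4+6+24=35

a_35 = 35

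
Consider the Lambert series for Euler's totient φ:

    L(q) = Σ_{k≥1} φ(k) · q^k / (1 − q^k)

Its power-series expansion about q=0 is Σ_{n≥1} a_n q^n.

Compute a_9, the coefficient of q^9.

n=9: 1·9 3·3 9·1  φ→[1+2+6]=9

a_9 = 9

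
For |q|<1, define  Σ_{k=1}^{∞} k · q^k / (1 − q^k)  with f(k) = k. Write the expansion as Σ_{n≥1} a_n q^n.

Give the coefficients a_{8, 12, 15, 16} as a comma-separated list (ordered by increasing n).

15, 28, 24, 31

[q^8] f(1)=1,f(2)=2,f(4)=4,f(8)=8 ⇒ 15
[q^12] f(1)=1,f(2)=2,f(3)=3,f(4)=4,f(6)=6,f(12)=12 ⇒ 28
q^15  k|15↦f(k): 1:1 3:3 5:5 15:15  a_15=24
d|16:{1,2,4,8,16}  Σf=1+2+4+8+16=31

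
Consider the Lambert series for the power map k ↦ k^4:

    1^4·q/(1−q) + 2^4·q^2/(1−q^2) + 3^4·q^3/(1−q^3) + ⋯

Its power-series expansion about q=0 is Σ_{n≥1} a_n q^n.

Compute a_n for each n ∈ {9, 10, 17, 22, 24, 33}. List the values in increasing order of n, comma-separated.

n=9: 9·1 3·3 1·9  f→[6561+81+1]=6643
q^10  k|10↦f(k): 10:10000 5:625 2:16 1:1  a_10=10642
d|17:{17,1}  Σf=83521+1=83522
d|22:{22,11,2,1}  Σf=234256+14641+16+1=248914
n=24: 24·1 12·2 8·3 6·4 4·6 3·8 2·12 1·24  f→[331776+20736+4096+1296+256+81+16+1]=358258
[q^33] f(1)=1,f(3)=81,f(11)=14641,f(33)=1185921 ⇒ 1200644

6643, 10642, 83522, 248914, 358258, 1200644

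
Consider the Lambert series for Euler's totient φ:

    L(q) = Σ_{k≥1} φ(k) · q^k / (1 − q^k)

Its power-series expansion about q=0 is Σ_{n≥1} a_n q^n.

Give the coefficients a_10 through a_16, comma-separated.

d|10:{10,5,2,1}  Σφ=4+4+1+1=10
q^11  k|11↦φ(k): 1:1 11:10  a_11=11
[q^12] φ(12)=4,φ(6)=2,φ(4)=2,φ(3)=2,φ(2)=1,φ(1)=1 ⇒ 12
d|13:{1,13}  Σφ=1+12=13
d|14:{1,2,7,14}  Σφ=1+1+6+6=14
[q^15] φ(15)=8,φ(5)=4,φ(3)=2,φ(1)=1 ⇒ 15
q^16  k|16↦φ(k): 1:1 2:1 4:2 8:4 16:8  a_16=16

10, 11, 12, 13, 14, 15, 16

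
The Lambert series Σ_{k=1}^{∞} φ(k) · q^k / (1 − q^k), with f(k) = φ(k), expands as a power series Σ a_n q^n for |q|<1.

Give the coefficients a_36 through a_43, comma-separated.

d|36:{1,2,3,4,6,9,12,18,36}  Σφ=1+1+2+2+2+6+4+6+12=36
d|37:{1,37}  Σφ=1+36=37
d|38:{1,2,19,38}  Σφ=1+1+18+18=38
[q^39] φ(39)=24,φ(13)=12,φ(3)=2,φ(1)=1 ⇒ 39
q^40  k|40↦φ(k): 1:1 2:1 4:2 5:4 8:4 10:4 20:8 40:16  a_40=40
d|41:{1,41}  Σφ=1+40=41
n=42: 1·42 2·21 3·14 6·7 7·6 14·3 21·2 42·1  φ→[1+1+2+2+6+6+12+12]=42
n=43: 43·1 1·43  φ→[42+1]=43

36, 37, 38, 39, 40, 41, 42, 43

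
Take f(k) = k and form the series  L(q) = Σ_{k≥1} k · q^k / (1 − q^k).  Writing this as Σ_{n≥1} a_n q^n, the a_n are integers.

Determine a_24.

[q^24] f(1)=1,f(2)=2,f(3)=3,f(4)=4,f(6)=6,f(8)=8,f(12)=12,f(24)=24 ⇒ 60

a_24 = 60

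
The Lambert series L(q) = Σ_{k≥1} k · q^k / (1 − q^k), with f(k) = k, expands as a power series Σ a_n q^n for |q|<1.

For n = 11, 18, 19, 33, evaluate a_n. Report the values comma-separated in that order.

n=11: 11·1 1·11  f→[11+1]=12
d|18:{1,2,3,6,9,18}  Σf=1+2+3+6+9+18=39
[q^19] f(1)=1,f(19)=19 ⇒ 20
[q^33] f(1)=1,f(3)=3,f(11)=11,f(33)=33 ⇒ 48

12, 39, 20, 48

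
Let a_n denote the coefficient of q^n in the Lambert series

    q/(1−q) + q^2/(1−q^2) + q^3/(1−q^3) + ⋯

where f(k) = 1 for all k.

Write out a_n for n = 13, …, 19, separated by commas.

n=13: 1·13 13·1  f→[1+1]=2
d|14:{14,7,2,1}  Σf=1+1+1+1=4
n=15: 1·15 3·5 5·3 15·1  f→[1+1+1+1]=4
q^16  k|16↦f(k): 16:1 8:1 4:1 2:1 1:1  a_16=5
d|17:{17,1}  Σf=1+1=2
q^18  k|18↦f(k): 1:1 2:1 3:1 6:1 9:1 18:1  a_18=6
n=19: 1·19 19·1  f→[1+1]=2

2, 4, 4, 5, 2, 6, 2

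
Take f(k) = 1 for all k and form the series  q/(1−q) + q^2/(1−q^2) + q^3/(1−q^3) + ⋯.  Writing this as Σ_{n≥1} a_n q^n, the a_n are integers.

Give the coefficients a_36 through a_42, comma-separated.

9, 2, 4, 4, 8, 2, 8

d|36:{1,2,3,4,6,9,12,18,36}  Σf=1+1+1+1+1+1+1+1+1=9
d|37:{1,37}  Σf=1+1=2
q^38  k|38↦f(k): 1:1 2:1 19:1 38:1  a_38=4
q^39  k|39↦f(k): 1:1 3:1 13:1 39:1  a_39=4
[q^40] f(1)=1,f(2)=1,f(4)=1,f(5)=1,f(8)=1,f(10)=1,f(20)=1,f(40)=1 ⇒ 8
d|41:{1,41}  Σf=1+1=2
n=42: 42·1 21·2 14·3 7·6 6·7 3·14 2·21 1·42  f→[1+1+1+1+1+1+1+1]=8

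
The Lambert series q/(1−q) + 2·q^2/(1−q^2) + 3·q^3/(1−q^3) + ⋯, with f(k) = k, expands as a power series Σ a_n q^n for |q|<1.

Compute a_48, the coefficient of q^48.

a_48 = 124

d|48:{48,24,16,12,8,6,4,3,2,1}  Σf=48+24+16+12+8+6+4+3+2+1=124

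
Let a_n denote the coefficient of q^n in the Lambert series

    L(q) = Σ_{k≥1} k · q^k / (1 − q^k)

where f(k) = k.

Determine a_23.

a_23 = 24

[q^23] f(23)=23,f(1)=1 ⇒ 24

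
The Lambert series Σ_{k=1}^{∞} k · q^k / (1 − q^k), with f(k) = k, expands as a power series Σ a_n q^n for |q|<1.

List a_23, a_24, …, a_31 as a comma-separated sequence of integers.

24, 60, 31, 42, 40, 56, 30, 72, 32

n=23: 1·23 23·1  f→[1+23]=24
d|24:{1,2,3,4,6,8,12,24}  Σf=1+2+3+4+6+8+12+24=60
d|25:{25,5,1}  Σf=25+5+1=31
[q^26] f(1)=1,f(2)=2,f(13)=13,f(26)=26 ⇒ 42
d|27:{1,3,9,27}  Σf=1+3+9+27=40
q^28  k|28↦f(k): 1:1 2:2 4:4 7:7 14:14 28:28  a_28=56
q^29  k|29↦f(k): 1:1 29:29  a_29=30
n=30: 30·1 15·2 10·3 6·5 5·6 3·10 2·15 1·30  f→[30+15+10+6+5+3+2+1]=72
n=31: 31·1 1·31  f→[31+1]=32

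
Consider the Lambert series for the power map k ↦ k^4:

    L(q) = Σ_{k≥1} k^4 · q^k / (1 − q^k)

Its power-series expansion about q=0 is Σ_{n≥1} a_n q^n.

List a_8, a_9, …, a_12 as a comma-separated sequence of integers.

d|8:{1,2,4,8}  Σf=1+16+256+4096=4369
d|9:{9,3,1}  Σf=6561+81+1=6643
d|10:{1,2,5,10}  Σf=1+16+625+10000=10642
n=11: 11·1 1·11  f→[14641+1]=14642
[q^12] f(1)=1,f(2)=16,f(3)=81,f(4)=256,f(6)=1296,f(12)=20736 ⇒ 22386

4369, 6643, 10642, 14642, 22386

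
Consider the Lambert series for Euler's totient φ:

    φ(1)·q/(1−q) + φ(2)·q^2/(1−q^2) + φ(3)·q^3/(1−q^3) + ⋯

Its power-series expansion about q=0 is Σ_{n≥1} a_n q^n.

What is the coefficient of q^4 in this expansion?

d|4:{1,2,4}  Σφ=1+1+2=4

a_4 = 4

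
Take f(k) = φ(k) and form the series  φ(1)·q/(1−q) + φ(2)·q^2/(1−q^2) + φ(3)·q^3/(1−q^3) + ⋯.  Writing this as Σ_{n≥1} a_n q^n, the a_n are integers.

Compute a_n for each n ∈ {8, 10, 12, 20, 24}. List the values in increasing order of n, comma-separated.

q^8  k|8↦φ(k): 1:1 2:1 4:2 8:4  a_8=8
q^10  k|10↦φ(k): 1:1 2:1 5:4 10:4  a_10=10
n=12: 12·1 6·2 4·3 3·4 2·6 1·12  φ→[4+2+2+2+1+1]=12
[q^20] φ(1)=1,φ(2)=1,φ(4)=2,φ(5)=4,φ(10)=4,φ(20)=8 ⇒ 20
q^24  k|24↦φ(k): 24:8 12:4 8:4 6:2 4:2 3:2 2:1 1:1  a_24=24

8, 10, 12, 20, 24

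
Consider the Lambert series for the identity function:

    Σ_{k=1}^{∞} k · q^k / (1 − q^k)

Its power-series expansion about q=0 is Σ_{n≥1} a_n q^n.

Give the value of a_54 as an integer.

a_54 = 120

n=54: 1·54 2·27 3·18 6·9 9·6 18·3 27·2 54·1  f→[1+2+3+6+9+18+27+54]=120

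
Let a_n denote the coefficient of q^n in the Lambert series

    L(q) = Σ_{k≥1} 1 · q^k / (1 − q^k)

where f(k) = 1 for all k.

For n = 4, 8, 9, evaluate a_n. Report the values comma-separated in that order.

n=4: 1·4 2·2 4·1  f→[1+1+1]=3
d|8:{8,4,2,1}  Σf=1+1+1+1=4
q^9  k|9↦f(k): 1:1 3:1 9:1  a_9=3

3, 4, 3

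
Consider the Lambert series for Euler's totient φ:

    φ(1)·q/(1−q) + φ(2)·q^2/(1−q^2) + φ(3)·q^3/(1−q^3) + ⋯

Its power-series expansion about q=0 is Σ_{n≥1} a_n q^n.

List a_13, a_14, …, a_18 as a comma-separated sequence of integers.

[q^13] φ(13)=12,φ(1)=1 ⇒ 13
[q^14] φ(14)=6,φ(7)=6,φ(2)=1,φ(1)=1 ⇒ 14
n=15: 15·1 5·3 3·5 1·15  φ→[8+4+2+1]=15
d|16:{16,8,4,2,1}  Σφ=8+4+2+1+1=16
d|17:{17,1}  Σφ=16+1=17
[q^18] φ(1)=1,φ(2)=1,φ(3)=2,φ(6)=2,φ(9)=6,φ(18)=6 ⇒ 18

13, 14, 15, 16, 17, 18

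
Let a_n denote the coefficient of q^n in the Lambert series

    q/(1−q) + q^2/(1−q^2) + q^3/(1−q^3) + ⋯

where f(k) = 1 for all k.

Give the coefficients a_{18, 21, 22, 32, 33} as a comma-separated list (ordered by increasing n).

q^18  k|18↦f(k): 1:1 2:1 3:1 6:1 9:1 18:1  a_18=6
q^21  k|21↦f(k): 1:1 3:1 7:1 21:1  a_21=4
q^22  k|22↦f(k): 1:1 2:1 11:1 22:1  a_22=4
q^32  k|32↦f(k): 1:1 2:1 4:1 8:1 16:1 32:1  a_32=6
n=33: 33·1 11·3 3·11 1·33  f→[1+1+1+1]=4

6, 4, 4, 6, 4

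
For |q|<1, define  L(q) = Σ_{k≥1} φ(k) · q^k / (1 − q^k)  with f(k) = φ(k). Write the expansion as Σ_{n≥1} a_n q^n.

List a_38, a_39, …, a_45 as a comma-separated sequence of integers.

n=38: 38·1 19·2 2·19 1·38  φ→[18+18+1+1]=38
d|39:{1,3,13,39}  Σφ=1+2+12+24=39
d|40:{40,20,10,8,5,4,2,1}  Σφ=16+8+4+4+4+2+1+1=40
d|41:{41,1}  Σφ=40+1=41
d|42:{42,21,14,7,6,3,2,1}  Σφ=12+12+6+6+2+2+1+1=42
n=43: 43·1 1·43  φ→[42+1]=43
n=44: 1·44 2·22 4·11 11·4 22·2 44·1  φ→[1+1+2+10+10+20]=44
d|45:{1,3,5,9,15,45}  Σφ=1+2+4+6+8+24=45

38, 39, 40, 41, 42, 43, 44, 45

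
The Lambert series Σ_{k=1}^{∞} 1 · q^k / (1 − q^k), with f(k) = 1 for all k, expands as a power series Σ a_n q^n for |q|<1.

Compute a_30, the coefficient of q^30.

[q^30] f(30)=1,f(15)=1,f(10)=1,f(6)=1,f(5)=1,f(3)=1,f(2)=1,f(1)=1 ⇒ 8

a_30 = 8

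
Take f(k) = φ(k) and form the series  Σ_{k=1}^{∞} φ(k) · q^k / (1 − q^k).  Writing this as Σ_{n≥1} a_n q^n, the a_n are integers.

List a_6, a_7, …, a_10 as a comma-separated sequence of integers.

n=6: 6·1 3·2 2·3 1·6  φ→[2+2+1+1]=6
[q^7] φ(7)=6,φ(1)=1 ⇒ 7
d|8:{1,2,4,8}  Σφ=1+1+2+4=8
[q^9] φ(9)=6,φ(3)=2,φ(1)=1 ⇒ 9
n=10: 10·1 5·2 2·5 1·10  φ→[4+4+1+1]=10

6, 7, 8, 9, 10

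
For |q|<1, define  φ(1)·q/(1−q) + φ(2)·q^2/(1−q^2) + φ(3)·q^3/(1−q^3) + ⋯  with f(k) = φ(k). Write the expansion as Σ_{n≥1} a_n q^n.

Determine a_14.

d|14:{1,2,7,14}  Σφ=1+1+6+6=14

a_14 = 14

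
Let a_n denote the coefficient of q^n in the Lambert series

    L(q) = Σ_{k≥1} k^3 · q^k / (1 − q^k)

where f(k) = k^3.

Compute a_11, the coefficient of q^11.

a_11 = 1332

q^11  k|11↦f(k): 11:1331 1:1  a_11=1332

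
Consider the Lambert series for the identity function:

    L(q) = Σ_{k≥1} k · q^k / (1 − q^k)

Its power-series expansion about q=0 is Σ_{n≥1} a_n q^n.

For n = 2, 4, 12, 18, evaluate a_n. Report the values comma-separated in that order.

[q^2] f(1)=1,f(2)=2 ⇒ 3
d|4:{4,2,1}  Σf=4+2+1=7
[q^12] f(12)=12,f(6)=6,f(4)=4,f(3)=3,f(2)=2,f(1)=1 ⇒ 28
n=18: 1·18 2·9 3·6 6·3 9·2 18·1  f→[1+2+3+6+9+18]=39

3, 7, 28, 39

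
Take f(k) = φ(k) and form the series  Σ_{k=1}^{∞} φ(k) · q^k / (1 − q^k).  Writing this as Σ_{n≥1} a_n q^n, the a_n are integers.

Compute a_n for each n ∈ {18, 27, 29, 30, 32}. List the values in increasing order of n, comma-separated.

n=18: 1·18 2·9 3·6 6·3 9·2 18·1  φ→[1+1+2+2+6+6]=18
d|27:{27,9,3,1}  Σφ=18+6+2+1=27
d|29:{29,1}  Σφ=28+1=29
d|30:{30,15,10,6,5,3,2,1}  Σφ=8+8+4+2+4+2+1+1=30
n=32: 1·32 2·16 4·8 8·4 16·2 32·1  φ→[1+1+2+4+8+16]=32

18, 27, 29, 30, 32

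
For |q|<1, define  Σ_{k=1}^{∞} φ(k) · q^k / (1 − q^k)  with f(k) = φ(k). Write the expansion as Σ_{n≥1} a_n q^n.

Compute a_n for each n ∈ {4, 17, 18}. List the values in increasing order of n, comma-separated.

d|4:{1,2,4}  Σφ=1+1+2=4
q^17  k|17↦φ(k): 1:1 17:16  a_17=17
q^18  k|18↦φ(k): 18:6 9:6 6:2 3:2 2:1 1:1  a_18=18

4, 17, 18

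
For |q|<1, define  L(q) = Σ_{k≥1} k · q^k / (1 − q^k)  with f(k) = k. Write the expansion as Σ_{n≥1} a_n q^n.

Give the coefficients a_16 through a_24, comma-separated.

31, 18, 39, 20, 42, 32, 36, 24, 60

[q^16] f(16)=16,f(8)=8,f(4)=4,f(2)=2,f(1)=1 ⇒ 31
q^17  k|17↦f(k): 1:1 17:17  a_17=18
[q^18] f(18)=18,f(9)=9,f(6)=6,f(3)=3,f(2)=2,f(1)=1 ⇒ 39
n=19: 19·1 1·19  f→[19+1]=20
n=20: 1·20 2·10 4·5 5·4 10·2 20·1  f→[1+2+4+5+10+20]=42
q^21  k|21↦f(k): 21:21 7:7 3:3 1:1  a_21=32
[q^22] f(1)=1,f(2)=2,f(11)=11,f(22)=22 ⇒ 36
[q^23] f(1)=1,f(23)=23 ⇒ 24
[q^24] f(24)=24,f(12)=12,f(8)=8,f(6)=6,f(4)=4,f(3)=3,f(2)=2,f(1)=1 ⇒ 60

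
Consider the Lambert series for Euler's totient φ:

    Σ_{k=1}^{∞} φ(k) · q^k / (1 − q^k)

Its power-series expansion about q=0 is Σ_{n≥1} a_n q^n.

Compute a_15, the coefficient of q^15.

q^15  k|15↦φ(k): 1:1 3:2 5:4 15:8  a_15=15

a_15 = 15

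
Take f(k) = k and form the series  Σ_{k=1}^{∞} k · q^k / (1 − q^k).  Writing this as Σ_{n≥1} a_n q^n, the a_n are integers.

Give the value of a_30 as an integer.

q^30  k|30↦f(k): 30:30 15:15 10:10 6:6 5:5 3:3 2:2 1:1  a_30=72

a_30 = 72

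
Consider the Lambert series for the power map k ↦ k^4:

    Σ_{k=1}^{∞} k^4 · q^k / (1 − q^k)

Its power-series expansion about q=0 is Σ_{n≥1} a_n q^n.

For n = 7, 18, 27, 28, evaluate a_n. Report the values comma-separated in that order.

2402, 112931, 538084, 655746

q^7  k|7↦f(k): 7:2401 1:1  a_7=2402
q^18  k|18↦f(k): 1:1 2:16 3:81 6:1296 9:6561 18:104976  a_18=112931
q^27  k|27↦f(k): 1:1 3:81 9:6561 27:531441  a_27=538084
n=28: 1·28 2·14 4·7 7·4 14·2 28·1  f→[1+16+256+2401+38416+614656]=655746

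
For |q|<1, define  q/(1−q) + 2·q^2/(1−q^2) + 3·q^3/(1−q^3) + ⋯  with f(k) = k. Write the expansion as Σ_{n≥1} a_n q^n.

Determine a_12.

a_12 = 28

d|12:{12,6,4,3,2,1}  Σf=12+6+4+3+2+1=28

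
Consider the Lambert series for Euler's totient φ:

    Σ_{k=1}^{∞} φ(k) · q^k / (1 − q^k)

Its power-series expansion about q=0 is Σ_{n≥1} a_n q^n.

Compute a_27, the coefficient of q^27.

d|27:{27,9,3,1}  Σφ=18+6+2+1=27

a_27 = 27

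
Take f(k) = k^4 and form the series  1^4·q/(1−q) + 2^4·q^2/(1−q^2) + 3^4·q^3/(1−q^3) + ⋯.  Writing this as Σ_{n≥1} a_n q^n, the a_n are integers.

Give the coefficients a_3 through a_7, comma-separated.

d|3:{1,3}  Σf=1+81=82
d|4:{4,2,1}  Σf=256+16+1=273
q^5  k|5↦f(k): 1:1 5:625  a_5=626
[q^6] f(1)=1,f(2)=16,f(3)=81,f(6)=1296 ⇒ 1394
d|7:{1,7}  Σf=1+2401=2402

82, 273, 626, 1394, 2402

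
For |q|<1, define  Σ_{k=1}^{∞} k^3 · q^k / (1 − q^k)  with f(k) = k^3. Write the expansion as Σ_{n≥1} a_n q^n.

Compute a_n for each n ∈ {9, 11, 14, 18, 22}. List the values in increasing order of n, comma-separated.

757, 1332, 3096, 6813, 11988

q^9  k|9↦f(k): 1:1 3:27 9:729  a_9=757
d|11:{11,1}  Σf=1331+1=1332
[q^14] f(1)=1,f(2)=8,f(7)=343,f(14)=2744 ⇒ 3096
n=18: 18·1 9·2 6·3 3·6 2·9 1·18  f→[5832+729+216+27+8+1]=6813
q^22  k|22↦f(k): 1:1 2:8 11:1331 22:10648  a_22=11988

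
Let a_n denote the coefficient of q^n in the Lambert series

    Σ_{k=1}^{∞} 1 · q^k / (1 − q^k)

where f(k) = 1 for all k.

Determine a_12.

a_12 = 6

n=12: 1·12 2·6 3·4 4·3 6·2 12·1  f→[1+1+1+1+1+1]=6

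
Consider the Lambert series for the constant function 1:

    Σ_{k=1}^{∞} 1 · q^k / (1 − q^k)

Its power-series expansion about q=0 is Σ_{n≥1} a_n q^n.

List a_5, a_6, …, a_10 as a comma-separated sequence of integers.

d|5:{5,1}  Σf=1+1=2
[q^6] f(1)=1,f(2)=1,f(3)=1,f(6)=1 ⇒ 4
[q^7] f(1)=1,f(7)=1 ⇒ 2
d|8:{1,2,4,8}  Σf=1+1+1+1=4
d|9:{9,3,1}  Σf=1+1+1=3
[q^10] f(1)=1,f(2)=1,f(5)=1,f(10)=1 ⇒ 4

2, 4, 2, 4, 3, 4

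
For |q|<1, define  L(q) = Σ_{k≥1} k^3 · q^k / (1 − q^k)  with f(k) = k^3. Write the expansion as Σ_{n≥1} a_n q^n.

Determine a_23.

a_23 = 12168

q^23  k|23↦f(k): 1:1 23:12167  a_23=12168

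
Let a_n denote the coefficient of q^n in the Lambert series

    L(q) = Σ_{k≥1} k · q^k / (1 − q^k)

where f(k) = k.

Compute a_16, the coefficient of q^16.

a_16 = 31

n=16: 16·1 8·2 4·4 2·8 1·16  f→[16+8+4+2+1]=31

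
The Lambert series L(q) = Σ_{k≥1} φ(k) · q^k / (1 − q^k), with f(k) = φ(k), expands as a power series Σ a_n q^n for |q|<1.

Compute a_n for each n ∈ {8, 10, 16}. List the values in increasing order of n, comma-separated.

n=8: 8·1 4·2 2·4 1·8  φ→[4+2+1+1]=8
q^10  k|10↦φ(k): 1:1 2:1 5:4 10:4  a_10=10
[q^16] φ(1)=1,φ(2)=1,φ(4)=2,φ(8)=4,φ(16)=8 ⇒ 16

8, 10, 16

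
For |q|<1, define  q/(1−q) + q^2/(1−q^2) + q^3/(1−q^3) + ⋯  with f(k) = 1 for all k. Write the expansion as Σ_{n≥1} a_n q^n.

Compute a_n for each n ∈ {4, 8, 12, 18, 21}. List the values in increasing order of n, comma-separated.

n=4: 4·1 2·2 1·4  f→[1+1+1]=3
d|8:{1,2,4,8}  Σf=1+1+1+1=4
[q^12] f(12)=1,f(6)=1,f(4)=1,f(3)=1,f(2)=1,f(1)=1 ⇒ 6
d|18:{18,9,6,3,2,1}  Σf=1+1+1+1+1+1=6
d|21:{21,7,3,1}  Σf=1+1+1+1=4

3, 4, 6, 6, 4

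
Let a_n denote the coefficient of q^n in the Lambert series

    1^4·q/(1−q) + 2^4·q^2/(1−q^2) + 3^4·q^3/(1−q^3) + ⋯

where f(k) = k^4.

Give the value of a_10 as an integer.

a_10 = 10642

n=10: 10·1 5·2 2·5 1·10  f→[10000+625+16+1]=10642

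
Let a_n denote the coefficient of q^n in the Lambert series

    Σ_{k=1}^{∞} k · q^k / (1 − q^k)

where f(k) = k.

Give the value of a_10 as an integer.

a_10 = 18

n=10: 10·1 5·2 2·5 1·10  f→[10+5+2+1]=18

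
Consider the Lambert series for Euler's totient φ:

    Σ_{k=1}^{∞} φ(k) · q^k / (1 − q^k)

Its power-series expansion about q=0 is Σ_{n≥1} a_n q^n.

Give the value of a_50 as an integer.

q^50  k|50↦φ(k): 1:1 2:1 5:4 10:4 25:20 50:20  a_50=50

a_50 = 50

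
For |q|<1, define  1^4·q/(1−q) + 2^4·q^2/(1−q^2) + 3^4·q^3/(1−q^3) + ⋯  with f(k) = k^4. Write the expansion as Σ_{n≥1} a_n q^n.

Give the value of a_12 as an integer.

q^12  k|12↦f(k): 12:20736 6:1296 4:256 3:81 2:16 1:1  a_12=22386

a_12 = 22386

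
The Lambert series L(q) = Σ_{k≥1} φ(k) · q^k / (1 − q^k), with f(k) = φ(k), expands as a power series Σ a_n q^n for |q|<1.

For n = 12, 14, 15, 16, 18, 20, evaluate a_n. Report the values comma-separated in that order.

n=12: 1·12 2·6 3·4 4·3 6·2 12·1  φ→[1+1+2+2+2+4]=12
q^14  k|14↦φ(k): 1:1 2:1 7:6 14:6  a_14=14
q^15  k|15↦φ(k): 15:8 5:4 3:2 1:1  a_15=15
q^16  k|16↦φ(k): 1:1 2:1 4:2 8:4 16:8  a_16=16
n=18: 1·18 2·9 3·6 6·3 9·2 18·1  φ→[1+1+2+2+6+6]=18
d|20:{20,10,5,4,2,1}  Σφ=8+4+4+2+1+1=20

12, 14, 15, 16, 18, 20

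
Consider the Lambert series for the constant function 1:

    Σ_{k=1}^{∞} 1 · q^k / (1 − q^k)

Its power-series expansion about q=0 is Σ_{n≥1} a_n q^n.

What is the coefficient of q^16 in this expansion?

a_16 = 5

q^16  k|16↦f(k): 1:1 2:1 4:1 8:1 16:1  a_16=5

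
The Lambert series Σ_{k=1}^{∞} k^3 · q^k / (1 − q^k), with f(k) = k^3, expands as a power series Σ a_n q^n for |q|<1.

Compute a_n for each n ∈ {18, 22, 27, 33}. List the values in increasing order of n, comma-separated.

6813, 11988, 20440, 37296

d|18:{18,9,6,3,2,1}  Σf=5832+729+216+27+8+1=6813
[q^22] f(22)=10648,f(11)=1331,f(2)=8,f(1)=1 ⇒ 11988
n=27: 1·27 3·9 9·3 27·1  f→[1+27+729+19683]=20440
d|33:{1,3,11,33}  Σf=1+27+1331+35937=37296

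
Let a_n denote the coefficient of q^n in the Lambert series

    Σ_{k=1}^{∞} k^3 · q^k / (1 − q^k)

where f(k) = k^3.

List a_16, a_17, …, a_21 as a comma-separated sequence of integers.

n=16: 1·16 2·8 4·4 8·2 16·1  f→[1+8+64+512+4096]=4681
d|17:{17,1}  Σf=4913+1=4914
[q^18] f(1)=1,f(2)=8,f(3)=27,f(6)=216,f(9)=729,f(18)=5832 ⇒ 6813
[q^19] f(19)=6859,f(1)=1 ⇒ 6860
n=20: 20·1 10·2 5·4 4·5 2·10 1·20  f→[8000+1000+125+64+8+1]=9198
[q^21] f(21)=9261,f(7)=343,f(3)=27,f(1)=1 ⇒ 9632

4681, 4914, 6813, 6860, 9198, 9632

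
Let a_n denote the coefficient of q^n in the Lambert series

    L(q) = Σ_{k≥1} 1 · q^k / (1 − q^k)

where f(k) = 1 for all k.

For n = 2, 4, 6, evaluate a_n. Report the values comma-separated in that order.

q^2  k|2↦f(k): 1:1 2:1  a_2=2
n=4: 4·1 2·2 1·4  f→[1+1+1]=3
d|6:{6,3,2,1}  Σf=1+1+1+1=4

2, 3, 4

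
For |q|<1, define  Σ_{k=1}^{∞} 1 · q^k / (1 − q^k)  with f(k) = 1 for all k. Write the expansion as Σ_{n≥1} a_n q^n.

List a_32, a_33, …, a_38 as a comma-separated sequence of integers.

6, 4, 4, 4, 9, 2, 4

q^32  k|32↦f(k): 32:1 16:1 8:1 4:1 2:1 1:1  a_32=6
d|33:{33,11,3,1}  Σf=1+1+1+1=4
d|34:{34,17,2,1}  Σf=1+1+1+1=4
d|35:{35,7,5,1}  Σf=1+1+1+1=4
n=36: 36·1 18·2 12·3 9·4 6·6 4·9 3·12 2·18 1·36  f→[1+1+1+1+1+1+1+1+1]=9
n=37: 37·1 1·37  f→[1+1]=2
[q^38] f(1)=1,f(2)=1,f(19)=1,f(38)=1 ⇒ 4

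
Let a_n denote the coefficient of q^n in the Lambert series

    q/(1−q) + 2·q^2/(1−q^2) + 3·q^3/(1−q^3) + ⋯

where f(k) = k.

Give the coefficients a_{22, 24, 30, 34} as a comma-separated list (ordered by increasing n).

[q^22] f(1)=1,f(2)=2,f(11)=11,f(22)=22 ⇒ 36
[q^24] f(24)=24,f(12)=12,f(8)=8,f(6)=6,f(4)=4,f(3)=3,f(2)=2,f(1)=1 ⇒ 60
n=30: 30·1 15·2 10·3 6·5 5·6 3·10 2·15 1·30  f→[30+15+10+6+5+3+2+1]=72
d|34:{34,17,2,1}  Σf=34+17+2+1=54

36, 60, 72, 54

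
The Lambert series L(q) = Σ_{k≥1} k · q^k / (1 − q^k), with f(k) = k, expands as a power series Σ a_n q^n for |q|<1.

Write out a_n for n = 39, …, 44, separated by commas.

56, 90, 42, 96, 44, 84

[q^39] f(1)=1,f(3)=3,f(13)=13,f(39)=39 ⇒ 56
q^40  k|40↦f(k): 1:1 2:2 4:4 5:5 8:8 10:10 20:20 40:40  a_40=90
d|41:{1,41}  Σf=1+41=42
n=42: 1·42 2·21 3·14 6·7 7·6 14·3 21·2 42·1  f→[1+2+3+6+7+14+21+42]=96
[q^43] f(43)=43,f(1)=1 ⇒ 44
d|44:{44,22,11,4,2,1}  Σf=44+22+11+4+2+1=84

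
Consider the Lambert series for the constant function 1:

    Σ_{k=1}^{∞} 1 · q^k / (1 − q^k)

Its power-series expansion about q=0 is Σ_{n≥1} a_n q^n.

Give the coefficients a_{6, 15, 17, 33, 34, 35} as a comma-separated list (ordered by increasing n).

4, 4, 2, 4, 4, 4

q^6  k|6↦f(k): 1:1 2:1 3:1 6:1  a_6=4
[q^15] f(15)=1,f(5)=1,f(3)=1,f(1)=1 ⇒ 4
q^17  k|17↦f(k): 17:1 1:1  a_17=2
d|33:{33,11,3,1}  Σf=1+1+1+1=4
n=34: 1·34 2·17 17·2 34·1  f→[1+1+1+1]=4
q^35  k|35↦f(k): 1:1 5:1 7:1 35:1  a_35=4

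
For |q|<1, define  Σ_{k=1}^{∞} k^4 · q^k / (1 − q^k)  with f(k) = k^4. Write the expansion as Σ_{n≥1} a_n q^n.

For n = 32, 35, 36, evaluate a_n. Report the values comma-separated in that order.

d|32:{1,2,4,8,16,32}  Σf=1+16+256+4096+65536+1048576=1118481
n=35: 35·1 7·5 5·7 1·35  f→[1500625+2401+625+1]=1503652
d|36:{1,2,3,4,6,9,12,18,36}  Σf=1+16+81+256+1296+6561+20736+104976+1679616=1813539

1118481, 1503652, 1813539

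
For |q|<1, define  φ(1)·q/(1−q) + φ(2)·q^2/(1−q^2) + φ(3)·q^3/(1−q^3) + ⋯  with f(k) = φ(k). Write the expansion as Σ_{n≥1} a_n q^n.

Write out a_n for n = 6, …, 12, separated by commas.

q^6  k|6↦φ(k): 1:1 2:1 3:2 6:2  a_6=6
q^7  k|7↦φ(k): 7:6 1:1  a_7=7
d|8:{1,2,4,8}  Σφ=1+1+2+4=8
d|9:{9,3,1}  Σφ=6+2+1=9
[q^10] φ(10)=4,φ(5)=4,φ(2)=1,φ(1)=1 ⇒ 10
q^11  k|11↦φ(k): 11:10 1:1  a_11=11
n=12: 12·1 6·2 4·3 3·4 2·6 1·12  φ→[4+2+2+2+1+1]=12

6, 7, 8, 9, 10, 11, 12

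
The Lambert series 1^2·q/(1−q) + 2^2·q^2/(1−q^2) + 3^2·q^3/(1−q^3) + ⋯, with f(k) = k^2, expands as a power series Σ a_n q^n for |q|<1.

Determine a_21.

d|21:{21,7,3,1}  Σf=441+49+9+1=500

a_21 = 500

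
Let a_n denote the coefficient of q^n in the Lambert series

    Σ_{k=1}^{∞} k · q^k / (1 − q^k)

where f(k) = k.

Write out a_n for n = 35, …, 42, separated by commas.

n=35: 1·35 5·7 7·5 35·1  f→[1+5+7+35]=48
[q^36] f(1)=1,f(2)=2,f(3)=3,f(4)=4,f(6)=6,f(9)=9,f(12)=12,f(18)=18,f(36)=36 ⇒ 91
q^37  k|37↦f(k): 1:1 37:37  a_37=38
n=38: 38·1 19·2 2·19 1·38  f→[38+19+2+1]=60
n=39: 39·1 13·3 3·13 1·39  f→[39+13+3+1]=56
[q^40] f(1)=1,f(2)=2,f(4)=4,f(5)=5,f(8)=8,f(10)=10,f(20)=20,f(40)=40 ⇒ 90
n=41: 1·41 41·1  f→[1+41]=42
[q^42] f(1)=1,f(2)=2,f(3)=3,f(6)=6,f(7)=7,f(14)=14,f(21)=21,f(42)=42 ⇒ 96

48, 91, 38, 60, 56, 90, 42, 96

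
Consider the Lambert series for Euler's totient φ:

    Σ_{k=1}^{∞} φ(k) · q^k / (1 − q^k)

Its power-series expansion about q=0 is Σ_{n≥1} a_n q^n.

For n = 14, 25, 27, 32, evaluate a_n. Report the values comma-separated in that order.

[q^14] φ(1)=1,φ(2)=1,φ(7)=6,φ(14)=6 ⇒ 14
q^25  k|25↦φ(k): 1:1 5:4 25:20  a_25=25
n=27: 27·1 9·3 3·9 1·27  φ→[18+6+2+1]=27
n=32: 1·32 2·16 4·8 8·4 16·2 32·1  φ→[1+1+2+4+8+16]=32

14, 25, 27, 32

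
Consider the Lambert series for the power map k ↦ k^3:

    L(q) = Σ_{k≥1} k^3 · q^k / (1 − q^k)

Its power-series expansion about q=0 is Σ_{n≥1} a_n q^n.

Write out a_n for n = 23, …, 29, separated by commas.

q^23  k|23↦f(k): 1:1 23:12167  a_23=12168
q^24  k|24↦f(k): 1:1 2:8 3:27 4:64 6:216 8:512 12:1728 24:13824  a_24=16380
n=25: 1·25 5·5 25·1  f→[1+125+15625]=15751
[q^26] f(1)=1,f(2)=8,f(13)=2197,f(26)=17576 ⇒ 19782
q^27  k|27↦f(k): 27:19683 9:729 3:27 1:1  a_27=20440
d|28:{28,14,7,4,2,1}  Σf=21952+2744+343+64+8+1=25112
[q^29] f(29)=24389,f(1)=1 ⇒ 24390

12168, 16380, 15751, 19782, 20440, 25112, 24390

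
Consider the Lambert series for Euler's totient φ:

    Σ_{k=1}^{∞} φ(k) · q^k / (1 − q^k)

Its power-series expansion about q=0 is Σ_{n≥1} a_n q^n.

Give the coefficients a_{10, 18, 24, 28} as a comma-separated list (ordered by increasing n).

[q^10] φ(10)=4,φ(5)=4,φ(2)=1,φ(1)=1 ⇒ 10
[q^18] φ(1)=1,φ(2)=1,φ(3)=2,φ(6)=2,φ(9)=6,φ(18)=6 ⇒ 18
d|24:{24,12,8,6,4,3,2,1}  Σφ=8+4+4+2+2+2+1+1=24
n=28: 1·28 2·14 4·7 7·4 14·2 28·1  φ→[1+1+2+6+6+12]=28

10, 18, 24, 28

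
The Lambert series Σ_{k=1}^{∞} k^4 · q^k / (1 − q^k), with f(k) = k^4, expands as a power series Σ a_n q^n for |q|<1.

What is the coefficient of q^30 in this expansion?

n=30: 1·30 2·15 3·10 5·6 6·5 10·3 15·2 30·1  f→[1+16+81+625+1296+10000+50625+810000]=872644

a_30 = 872644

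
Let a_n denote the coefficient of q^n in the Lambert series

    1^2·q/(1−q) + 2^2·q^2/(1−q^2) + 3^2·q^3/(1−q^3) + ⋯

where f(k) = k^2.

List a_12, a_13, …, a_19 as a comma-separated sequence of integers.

210, 170, 250, 260, 341, 290, 455, 362

q^12  k|12↦f(k): 12:144 6:36 4:16 3:9 2:4 1:1  a_12=210
q^13  k|13↦f(k): 1:1 13:169  a_13=170
[q^14] f(14)=196,f(7)=49,f(2)=4,f(1)=1 ⇒ 250
q^15  k|15↦f(k): 1:1 3:9 5:25 15:225  a_15=260
[q^16] f(1)=1,f(2)=4,f(4)=16,f(8)=64,f(16)=256 ⇒ 341
[q^17] f(17)=289,f(1)=1 ⇒ 290
d|18:{1,2,3,6,9,18}  Σf=1+4+9+36+81+324=455
d|19:{1,19}  Σf=1+361=362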